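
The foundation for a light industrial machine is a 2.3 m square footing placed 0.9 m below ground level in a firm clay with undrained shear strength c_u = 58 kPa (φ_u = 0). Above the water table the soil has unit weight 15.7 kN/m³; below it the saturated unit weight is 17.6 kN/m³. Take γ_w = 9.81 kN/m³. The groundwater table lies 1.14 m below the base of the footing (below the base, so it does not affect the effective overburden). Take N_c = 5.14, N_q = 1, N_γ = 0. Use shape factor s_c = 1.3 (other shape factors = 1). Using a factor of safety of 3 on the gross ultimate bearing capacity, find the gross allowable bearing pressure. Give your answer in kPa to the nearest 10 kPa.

q_all ≈ 130 kPa

Overburden at base level: q = 15.7 × 0.9 = 14.13 kPa.
Cohesion term c·N_c·s_c = 58 × 5.14 × 1.3 = 387.56 kPa; surcharge term q·N_q = 14.13 × 1 = 14.13 kPa.
q_ult = 387.56 + 14.13 = 401.69 kPa.
q_all = 401.69 / 3 = 133.9 kPa.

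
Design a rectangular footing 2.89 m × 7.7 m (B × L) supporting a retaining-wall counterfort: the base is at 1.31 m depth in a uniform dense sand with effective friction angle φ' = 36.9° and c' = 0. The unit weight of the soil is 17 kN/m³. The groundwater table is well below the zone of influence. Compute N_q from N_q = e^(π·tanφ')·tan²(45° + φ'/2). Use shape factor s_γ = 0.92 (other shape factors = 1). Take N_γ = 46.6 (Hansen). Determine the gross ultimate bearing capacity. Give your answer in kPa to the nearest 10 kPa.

q_ult ≈ 2000 kPa

tan36.9° = 0.7508, so N_q = e^(π×0.7508)·tan²(63.45°) = 10.578 × 4.005 = 42.37.
Effective surcharge at the founding depth q = γ·D_f = 17 × 1.31 = 22.27 kPa.
q_ult = q·N_q + 0.5·γ·B·N_γ·s_γ
     = 22.27 × 42.368 + 0.5 × 17 × 2.89 × 46.6 × 0.92
     = 943.53 + 1053.2 = 1996.7 kPa.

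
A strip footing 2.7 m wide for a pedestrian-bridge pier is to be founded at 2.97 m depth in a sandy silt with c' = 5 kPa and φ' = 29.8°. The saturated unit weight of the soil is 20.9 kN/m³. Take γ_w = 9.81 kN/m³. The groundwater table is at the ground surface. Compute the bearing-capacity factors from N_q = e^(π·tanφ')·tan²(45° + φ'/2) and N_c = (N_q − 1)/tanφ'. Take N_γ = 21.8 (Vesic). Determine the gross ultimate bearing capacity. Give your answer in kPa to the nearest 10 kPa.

q_ult ≈ 1070 kPa

tan29.8° = 0.5727, so N_q = e^(π×0.5727)·tan²(59.9°) = 6.045 × 2.976 = 17.99.
N_c = (17.99 − 1)/tan29.8° = 29.66.
γ' = 20.9 − 9.81 = 11.09 kN/m³ (submerged throughout). q = 11.09 × 2.97 = 32.937 kPa; the same γ' applies in the ½γBN_γ term.
c·N_c = 5 × 29.665 = 148.32 kPa
q·N_q = 32.937 × 17.989 = 592.51 kPa
0.5·γ·B·N_γ = 0.5 × 11.09 × 2.7 × 21.8 = 326.38 kPa
q_ult = 148.32 + 592.51 + 326.38 = 1067.2 kPa.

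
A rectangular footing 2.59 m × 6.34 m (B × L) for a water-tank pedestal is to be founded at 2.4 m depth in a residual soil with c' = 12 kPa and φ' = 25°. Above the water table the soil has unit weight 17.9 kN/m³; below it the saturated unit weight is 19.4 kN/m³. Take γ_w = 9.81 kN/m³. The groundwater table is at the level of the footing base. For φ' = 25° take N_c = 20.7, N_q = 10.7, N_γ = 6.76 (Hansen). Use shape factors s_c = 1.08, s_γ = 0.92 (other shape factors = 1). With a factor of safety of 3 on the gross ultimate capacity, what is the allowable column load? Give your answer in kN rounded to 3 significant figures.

Overburden at base level: q = 17.9 × 2.4 = 42.96 kPa.
Below the base the soil is submerged, so the ½γBN_γ term uses γ' = 19.4 − 9.81 = 9.59 kN/m³.
Cohesion term c·N_c·s_c = 12 × 20.7 × 1.08 = 268.27 kPa; surcharge term q·N_q = 42.96 × 10.7 = 459.67 kPa; self-weight term 0.5·γ·B·N_γ·s_γ = 0.5 × 9.59 × 2.59 × 6.76 × 0.92 = 77.237 kPa.
q_ult = 268.27 + 459.67 + 77.237 = 805.18 kPa.
Gross allowable pressure q_all = 805.18 / 3 = 268.39 kPa.
Footing area = 16.4206 m², so allowable column load = 268.39 × 16.4206 = 4407.2 kN.

P_all ≈ 4410 kN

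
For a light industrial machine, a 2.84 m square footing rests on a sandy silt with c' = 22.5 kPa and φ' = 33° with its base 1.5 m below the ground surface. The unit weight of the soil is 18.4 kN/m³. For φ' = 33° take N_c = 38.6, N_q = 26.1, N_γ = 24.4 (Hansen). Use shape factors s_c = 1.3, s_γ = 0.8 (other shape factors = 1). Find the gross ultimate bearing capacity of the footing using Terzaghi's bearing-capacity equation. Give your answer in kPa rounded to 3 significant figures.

Effective surcharge at the founding depth q = γ·D_f = 18.4 × 1.5 = 27.6 kPa.
q_ult = c·N_c·s_c + q·N_q + 0.5·γ·B·N_γ·s_γ
     = 22.5 × 38.6 × 1.3 + 27.6 × 26.1 + 0.5 × 18.4 × 2.84 × 24.4 × 0.8
     = 1129 + 720.36 + 510.02 = 2359.4 kPa.

q_ult ≈ 2360 kPa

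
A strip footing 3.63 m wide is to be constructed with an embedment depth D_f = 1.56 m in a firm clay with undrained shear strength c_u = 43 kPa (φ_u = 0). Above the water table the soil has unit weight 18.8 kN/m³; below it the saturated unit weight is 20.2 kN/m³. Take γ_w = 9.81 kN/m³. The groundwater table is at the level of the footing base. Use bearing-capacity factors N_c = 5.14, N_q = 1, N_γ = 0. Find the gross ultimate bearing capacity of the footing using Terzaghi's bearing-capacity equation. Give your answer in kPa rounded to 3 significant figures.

q_ult ≈ 250 kPa

Overburden at base level: q = 18.8 × 1.56 = 29.328 kPa.
Cohesion term c·N_c = 43 × 5.14 = 221.02 kPa; surcharge term q·N_q = 29.328 × 1 = 29.328 kPa.
q_ult = 221.02 + 29.328 = 250.35 kPa.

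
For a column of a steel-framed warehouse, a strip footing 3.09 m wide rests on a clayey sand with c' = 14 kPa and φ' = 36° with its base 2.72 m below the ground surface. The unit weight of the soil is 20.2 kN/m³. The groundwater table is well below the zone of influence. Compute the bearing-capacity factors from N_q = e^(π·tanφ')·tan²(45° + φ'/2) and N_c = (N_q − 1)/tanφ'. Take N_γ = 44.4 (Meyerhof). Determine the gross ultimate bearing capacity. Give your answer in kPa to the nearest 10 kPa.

q_ult ≈ 4170 kPa

tan36° = 0.7265, so N_q = e^(π×0.7265)·tan²(63°) = 9.801 × 3.852 = 37.75.
N_c = (37.75 − 1)/tan36° = 50.59.
Effective surcharge at the founding depth q = γ·D_f = 20.2 × 2.72 = 54.944 kPa.
q_ult = c·N_c + q·N_q + 0.5·γ·B·N_γ
     = 14 × 50.585 + 54.944 × 37.752 + 0.5 × 20.2 × 3.09 × 44.4
     = 708.2 + 2074.3 + 1385.7 = 4168.1 kPa.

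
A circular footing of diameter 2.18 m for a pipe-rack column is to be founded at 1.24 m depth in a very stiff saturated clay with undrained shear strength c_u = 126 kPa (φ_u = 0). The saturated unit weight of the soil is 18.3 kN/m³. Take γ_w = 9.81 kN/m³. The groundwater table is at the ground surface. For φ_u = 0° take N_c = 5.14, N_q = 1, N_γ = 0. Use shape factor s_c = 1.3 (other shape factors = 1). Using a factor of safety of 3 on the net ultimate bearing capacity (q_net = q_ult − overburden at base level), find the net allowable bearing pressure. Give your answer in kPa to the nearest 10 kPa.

Water table at ground surface, so effective unit weight γ' = 18.3 − 9.81 = 8.49 kN/m³ is used throughout; overburden q = 8.49 × 1.24 = 10.528 kPa.
Cohesion term c·N_c·s_c = 126 × 5.14 × 1.3 = 841.93 kPa; surcharge term q·N_q = 10.528 × 1 = 10.528 kPa.
q_ult = 841.93 + 10.528 = 852.46 kPa.
q_net = 852.46 − 10.528 = 841.93 kPa.
q_all(net) = 841.93 / 3 = 280.64 kPa.

q_all(net) ≈ 280 kPa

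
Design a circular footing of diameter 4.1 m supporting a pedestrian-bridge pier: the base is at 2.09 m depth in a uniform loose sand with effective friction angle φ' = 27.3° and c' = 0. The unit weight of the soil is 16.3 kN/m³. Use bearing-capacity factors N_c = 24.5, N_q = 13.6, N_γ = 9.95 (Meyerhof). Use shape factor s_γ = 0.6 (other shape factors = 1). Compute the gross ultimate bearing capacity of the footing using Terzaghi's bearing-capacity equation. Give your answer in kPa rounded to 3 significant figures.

q = γ·D_f = 16.3 × 2.09 = 34.067 kPa.
q·N_q = 34.067 × 13.6 = 463.31 kPa
0.5·γ·B·N_γ·s_γ = 0.5 × 16.3 × 4.1 × 9.95 × 0.6 = 199.49 kPa
q_ult = 463.31 + 199.49 = 662.8 kPa.

q_ult ≈ 663 kPa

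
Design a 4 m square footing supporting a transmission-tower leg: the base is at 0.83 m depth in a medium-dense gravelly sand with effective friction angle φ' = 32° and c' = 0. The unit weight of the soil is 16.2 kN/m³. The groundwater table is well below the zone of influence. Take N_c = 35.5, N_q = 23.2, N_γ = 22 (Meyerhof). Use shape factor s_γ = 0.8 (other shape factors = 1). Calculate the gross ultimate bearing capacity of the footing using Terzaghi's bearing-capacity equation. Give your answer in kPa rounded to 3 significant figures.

q_ult ≈ 882 kPa

Overburden at base level: q = 16.2 × 0.83 = 13.446 kPa.
Surcharge term q·N_q = 13.446 × 23.2 = 311.95 kPa; self-weight term 0.5·γ·B·N_γ·s_γ = 0.5 × 16.2 × 4 × 22 × 0.8 = 570.24 kPa.
q_ult = 311.95 + 570.24 = 882.19 kPa.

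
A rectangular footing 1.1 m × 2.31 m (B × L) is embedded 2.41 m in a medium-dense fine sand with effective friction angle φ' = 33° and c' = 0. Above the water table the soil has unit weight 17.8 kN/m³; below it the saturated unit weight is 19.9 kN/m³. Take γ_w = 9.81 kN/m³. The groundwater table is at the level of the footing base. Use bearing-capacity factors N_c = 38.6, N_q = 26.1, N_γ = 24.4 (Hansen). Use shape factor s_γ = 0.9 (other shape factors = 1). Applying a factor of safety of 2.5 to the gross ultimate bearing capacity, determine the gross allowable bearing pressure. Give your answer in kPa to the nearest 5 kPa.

q_all ≈ 495 kPa

q = γ·D_f = 17.8 × 2.41 = 42.898 kPa.
For the ½γBN_γ term take γ' = 19.9 − 9.81 = 10.09 kN/m³ (soil below base is submerged).
q·N_q = 42.898 × 26.1 = 1119.6 kPa
0.5·γ·B·N_γ·s_γ = 0.5 × 10.09 × 1.1 × 24.4 × 0.9 = 121.87 kPa
q_ult = 1119.6 + 121.87 = 1241.5 kPa.
q_all = q_ult / FS = 1241.5 / 2.5 = 496.6 kPa.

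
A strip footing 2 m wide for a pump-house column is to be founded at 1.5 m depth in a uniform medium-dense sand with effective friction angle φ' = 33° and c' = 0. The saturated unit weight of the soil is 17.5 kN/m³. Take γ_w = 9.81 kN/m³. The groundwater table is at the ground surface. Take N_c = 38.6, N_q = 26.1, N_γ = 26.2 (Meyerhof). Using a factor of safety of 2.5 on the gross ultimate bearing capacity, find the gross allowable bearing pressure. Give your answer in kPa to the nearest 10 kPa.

q_all ≈ 200 kPa

With the water table at the surface the whole profile is submerged: γ' = 17.5 − 9.81 = 7.69 kN/m³, so q = γ'·D_f = 11.535 kPa; the same γ' applies in the ½γBN_γ term.
q_ult = q·N_q + 0.5·γ·B·N_γ
     = 11.535 × 26.1 + 0.5 × 7.69 × 2 × 26.2
     = 301.06 + 201.48 = 502.54 kPa.
q_all = 502.54 / 2.5 = 201.02 kPa.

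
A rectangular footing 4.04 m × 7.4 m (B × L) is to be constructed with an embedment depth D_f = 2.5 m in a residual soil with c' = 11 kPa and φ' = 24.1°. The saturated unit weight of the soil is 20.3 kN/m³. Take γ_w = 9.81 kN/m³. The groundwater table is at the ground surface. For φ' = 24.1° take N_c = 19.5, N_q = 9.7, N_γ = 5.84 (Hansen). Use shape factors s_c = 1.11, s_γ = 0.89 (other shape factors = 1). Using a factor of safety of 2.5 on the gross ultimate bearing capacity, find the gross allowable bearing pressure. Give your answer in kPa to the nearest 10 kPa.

Water table at ground surface, so effective unit weight γ' = 20.3 − 9.81 = 10.49 kN/m³ is used throughout; overburden q = 10.49 × 2.5 = 26.225 kPa; the same γ' applies in the ½γBN_γ term.
Cohesion term c·N_c·s_c = 11 × 19.5 × 1.11 = 238.1 kPa; surcharge term q·N_q = 26.225 × 9.7 = 254.38 kPa; self-weight term 0.5·γ·B·N_γ·s_γ = 0.5 × 10.49 × 4.04 × 5.84 × 0.89 = 110.14 kPa.
q_ult = 238.1 + 254.38 + 110.14 = 602.61 kPa.
q_all = 602.61 / 2.5 = 241.05 kPa.

q_all ≈ 240 kPa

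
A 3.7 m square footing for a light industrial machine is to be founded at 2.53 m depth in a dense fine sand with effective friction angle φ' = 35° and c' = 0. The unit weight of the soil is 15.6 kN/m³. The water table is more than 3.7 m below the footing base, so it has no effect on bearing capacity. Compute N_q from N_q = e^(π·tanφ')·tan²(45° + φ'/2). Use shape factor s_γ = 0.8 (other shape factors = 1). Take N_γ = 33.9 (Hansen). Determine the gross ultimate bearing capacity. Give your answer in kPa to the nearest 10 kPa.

q_ult ≈ 2100 kPa

tan35° = 0.7002, so N_q = e^(π×0.7002)·tan²(62.5°) = 9.023 × 3.69 = 33.3.
Overburden at base level: q = 15.6 × 2.53 = 39.468 kPa.
Surcharge term q·N_q = 39.468 × 33.296 = 1314.1 kPa; self-weight term 0.5·γ·B·N_γ·s_γ = 0.5 × 15.6 × 3.7 × 33.9 × 0.8 = 782.68 kPa.
q_ult = 1314.1 + 782.68 = 2096.8 kPa.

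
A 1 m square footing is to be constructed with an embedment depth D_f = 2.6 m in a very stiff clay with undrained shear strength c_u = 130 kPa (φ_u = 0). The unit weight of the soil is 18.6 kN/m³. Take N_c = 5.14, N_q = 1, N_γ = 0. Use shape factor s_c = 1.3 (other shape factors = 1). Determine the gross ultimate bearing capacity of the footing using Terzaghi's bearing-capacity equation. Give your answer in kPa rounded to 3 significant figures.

q_ult ≈ 917 kPa

Effective surcharge at the founding depth q = γ·D_f = 18.6 × 2.6 = 48.36 kPa.
q_ult = c·N_c·s_c + q·N_q
     = 130 × 5.14 × 1.3 + 48.36 × 1
     = 868.66 + 48.36 = 917.02 kPa.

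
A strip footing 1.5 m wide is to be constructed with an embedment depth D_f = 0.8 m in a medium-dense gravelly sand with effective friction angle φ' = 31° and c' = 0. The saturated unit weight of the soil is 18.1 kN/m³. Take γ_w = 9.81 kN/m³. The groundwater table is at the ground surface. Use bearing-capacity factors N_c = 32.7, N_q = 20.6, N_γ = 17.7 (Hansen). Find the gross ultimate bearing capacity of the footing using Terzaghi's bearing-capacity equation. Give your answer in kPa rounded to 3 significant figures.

q_ult ≈ 247 kPa

Water table at ground surface, so effective unit weight γ' = 18.1 − 9.81 = 8.29 kN/m³ is used throughout; overburden q = 8.29 × 0.8 = 6.632 kPa; the same γ' applies in the ½γBN_γ term.
Surcharge term q·N_q = 6.632 × 20.6 = 136.62 kPa; self-weight term 0.5·γ·B·N_γ = 0.5 × 8.29 × 1.5 × 17.7 = 110.05 kPa.
q_ult = 136.62 + 110.05 = 246.67 kPa.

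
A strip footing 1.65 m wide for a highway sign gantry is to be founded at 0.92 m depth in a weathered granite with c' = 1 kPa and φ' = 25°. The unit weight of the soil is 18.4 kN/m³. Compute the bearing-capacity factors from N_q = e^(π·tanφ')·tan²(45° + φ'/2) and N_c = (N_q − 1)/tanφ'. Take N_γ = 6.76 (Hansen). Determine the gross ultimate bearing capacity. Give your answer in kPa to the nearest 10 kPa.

tan25° = 0.4663, so N_q = e^(π×0.4663)·tan²(57.5°) = 4.327 × 2.464 = 10.66.
N_c = (10.66 − 1)/tan25° = 20.72.
Effective surcharge at the founding depth q = γ·D_f = 18.4 × 0.92 = 16.928 kPa.
q_ult = c·N_c + q·N_q + 0.5·γ·B·N_γ
     = 1 × 20.721 + 16.928 × 10.662 + 0.5 × 18.4 × 1.65 × 6.76
     = 20.721 + 180.49 + 102.62 = 303.83 kPa.

q_ult ≈ 300 kPa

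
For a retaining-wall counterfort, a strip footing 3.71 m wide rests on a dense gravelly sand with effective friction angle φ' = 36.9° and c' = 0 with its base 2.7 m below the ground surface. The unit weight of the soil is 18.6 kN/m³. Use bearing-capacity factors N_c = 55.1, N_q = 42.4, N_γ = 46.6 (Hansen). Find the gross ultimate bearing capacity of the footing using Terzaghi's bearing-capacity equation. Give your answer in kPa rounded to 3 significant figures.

q_ult ≈ 3740 kPa

q = γ·D_f = 18.6 × 2.7 = 50.22 kPa.
q·N_q = 50.22 × 42.4 = 2129.3 kPa
0.5·γ·B·N_γ = 0.5 × 18.6 × 3.71 × 46.6 = 1607.8 kPa
q_ult = 2129.3 + 1607.8 = 3737.2 kPa.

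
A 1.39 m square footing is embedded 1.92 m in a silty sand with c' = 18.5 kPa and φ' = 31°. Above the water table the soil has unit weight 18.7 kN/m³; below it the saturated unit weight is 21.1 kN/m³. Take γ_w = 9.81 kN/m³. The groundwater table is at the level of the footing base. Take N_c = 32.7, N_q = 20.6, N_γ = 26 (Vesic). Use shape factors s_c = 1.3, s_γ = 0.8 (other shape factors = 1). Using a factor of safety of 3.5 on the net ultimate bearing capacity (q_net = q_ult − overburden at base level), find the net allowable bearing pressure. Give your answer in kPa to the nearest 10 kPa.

q = γ·D_f = 18.7 × 1.92 = 35.904 kPa.
For the ½γBN_γ term take γ' = 21.1 − 9.81 = 11.29 kN/m³ (soil below base is submerged).
c·N_c·s_c = 18.5 × 32.7 × 1.3 = 786.44 kPa
q·N_q = 35.904 × 20.6 = 739.62 kPa
0.5·γ·B·N_γ·s_γ = 0.5 × 11.29 × 1.39 × 26 × 0.8 = 163.21 kPa
q_ult = 786.44 + 739.62 + 163.21 = 1689.3 kPa.
q_net = 1689.3 − 35.904 = 1653.4 kPa.
q_all(net) = 1653.4 / 3.5 = 472.39 kPa.

q_all(net) ≈ 470 kPa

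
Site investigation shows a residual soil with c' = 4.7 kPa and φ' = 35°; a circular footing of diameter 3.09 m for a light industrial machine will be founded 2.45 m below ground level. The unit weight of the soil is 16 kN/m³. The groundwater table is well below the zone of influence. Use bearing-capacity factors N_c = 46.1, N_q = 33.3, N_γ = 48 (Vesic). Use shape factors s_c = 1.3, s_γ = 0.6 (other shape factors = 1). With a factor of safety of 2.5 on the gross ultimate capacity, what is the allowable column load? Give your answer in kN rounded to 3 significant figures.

P_all ≈ 6900 kN

Effective surcharge at the founding depth q = γ·D_f = 16 × 2.45 = 39.2 kPa.
q_ult = c·N_c·s_c + q·N_q + 0.5·γ·B·N_γ·s_γ
     = 4.7 × 46.1 × 1.3 + 39.2 × 33.3 + 0.5 × 16 × 3.09 × 48 × 0.6
     = 281.67 + 1305.4 + 711.94 = 2299 kPa.
Gross allowable pressure q_all = 2299 / 2.5 = 919.59 kPa.
Footing area = 7.4991 m², so allowable column load = 919.59 × 7.4991 = 6896.1 kN.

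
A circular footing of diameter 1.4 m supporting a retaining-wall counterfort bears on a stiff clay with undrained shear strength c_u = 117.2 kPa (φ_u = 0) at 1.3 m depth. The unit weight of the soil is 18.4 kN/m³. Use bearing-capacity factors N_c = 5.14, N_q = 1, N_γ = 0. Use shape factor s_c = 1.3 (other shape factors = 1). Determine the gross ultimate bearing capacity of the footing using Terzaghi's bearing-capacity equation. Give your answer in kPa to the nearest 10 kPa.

Effective surcharge at the founding depth q = γ·D_f = 18.4 × 1.3 = 23.92 kPa.
q_ult = c·N_c·s_c + q·N_q
     = 117.2 × 5.14 × 1.3 + 23.92 × 1
     = 783.13 + 23.92 = 807.05 kPa.

q_ult ≈ 810 kPa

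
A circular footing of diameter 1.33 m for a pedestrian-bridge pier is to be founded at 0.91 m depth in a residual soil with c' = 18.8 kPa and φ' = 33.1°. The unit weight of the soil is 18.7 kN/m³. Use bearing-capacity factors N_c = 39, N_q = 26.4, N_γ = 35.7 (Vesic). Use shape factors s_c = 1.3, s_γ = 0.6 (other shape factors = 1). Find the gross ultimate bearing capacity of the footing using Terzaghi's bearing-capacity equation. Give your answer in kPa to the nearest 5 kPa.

q_ult ≈ 1670 kPa

q = γ·D_f = 18.7 × 0.91 = 17.017 kPa.
c·N_c·s_c = 18.8 × 39 × 1.3 = 953.16 kPa
q·N_q = 17.017 × 26.4 = 449.25 kPa
0.5·γ·B·N_γ·s_γ = 0.5 × 18.7 × 1.33 × 35.7 × 0.6 = 266.37 kPa
q_ult = 953.16 + 449.25 + 266.37 = 1668.8 kPa.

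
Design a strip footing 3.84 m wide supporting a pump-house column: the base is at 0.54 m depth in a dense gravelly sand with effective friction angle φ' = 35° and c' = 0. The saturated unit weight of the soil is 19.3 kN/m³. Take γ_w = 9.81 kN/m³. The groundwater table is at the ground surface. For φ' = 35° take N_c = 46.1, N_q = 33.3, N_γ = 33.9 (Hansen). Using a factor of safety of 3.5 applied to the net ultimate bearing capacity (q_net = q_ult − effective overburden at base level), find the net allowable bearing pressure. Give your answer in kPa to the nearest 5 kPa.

q_all(net) ≈ 225 kPa

With the water table at the surface the whole profile is submerged: γ' = 19.3 − 9.81 = 9.49 kN/m³, so q = γ'·D_f = 5.1246 kPa; the same γ' applies in the ½γBN_γ term.
q_ult = q·N_q + 0.5·γ·B·N_γ
     = 5.1246 × 33.3 + 0.5 × 9.49 × 3.84 × 33.9
     = 170.65 + 617.69 = 788.33 kPa.
Net ultimate: q_net = 788.33 − 5.1246 = 783.21 kPa.
q_all(net) = 783.21 / 3.5 = 223.77 kPa.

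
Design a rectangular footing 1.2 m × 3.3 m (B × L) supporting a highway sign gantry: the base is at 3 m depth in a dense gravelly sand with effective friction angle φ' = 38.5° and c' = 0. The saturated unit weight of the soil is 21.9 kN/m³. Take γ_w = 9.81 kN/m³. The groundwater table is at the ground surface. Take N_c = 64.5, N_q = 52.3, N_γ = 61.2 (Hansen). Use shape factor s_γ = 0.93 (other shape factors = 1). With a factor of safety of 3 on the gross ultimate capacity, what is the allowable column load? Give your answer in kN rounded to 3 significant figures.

P_all ≈ 3050 kN

γ' = 21.9 − 9.81 = 12.09 kN/m³ (submerged throughout). q = 12.09 × 3 = 36.27 kPa; the same γ' applies in the ½γBN_γ term.
q·N_q = 36.27 × 52.3 = 1896.9 kPa
0.5·γ·B·N_γ·s_γ = 0.5 × 12.09 × 1.2 × 61.2 × 0.93 = 412.87 kPa
q_ult = 1896.9 + 412.87 = 2309.8 kPa.
Gross allowable pressure q_all = 2309.8 / 3 = 769.93 kPa.
Footing area = 3.96 m², so allowable column load = 769.93 × 3.96 = 3048.9 kN.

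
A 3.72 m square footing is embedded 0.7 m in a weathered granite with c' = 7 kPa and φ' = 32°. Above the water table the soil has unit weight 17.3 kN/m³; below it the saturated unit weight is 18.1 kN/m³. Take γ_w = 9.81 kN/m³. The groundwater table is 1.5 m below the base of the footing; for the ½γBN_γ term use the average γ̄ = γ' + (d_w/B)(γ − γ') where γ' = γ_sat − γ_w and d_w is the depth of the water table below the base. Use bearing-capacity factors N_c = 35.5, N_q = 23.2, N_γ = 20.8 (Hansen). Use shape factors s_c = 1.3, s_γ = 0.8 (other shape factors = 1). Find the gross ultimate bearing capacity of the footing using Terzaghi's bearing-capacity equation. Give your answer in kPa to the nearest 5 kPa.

Overburden at base level: q = 17.3 × 0.7 = 12.11 kPa.
The water table is 1.5 m below the base (< B = 3.72 m), so the ½γBN_γ term uses γ̄ = γ' + (d_w/B)(γ − γ') = 8.29 + (1.5/3.72)(17.3 − 8.29) = 11.923 kN/m³.
Cohesion term c·N_c·s_c = 7 × 35.5 × 1.3 = 323.05 kPa; surcharge term q·N_q = 12.11 × 23.2 = 280.95 kPa; self-weight term 0.5·γ·B·N_γ·s_γ = 0.5 × 11.923 × 3.72 × 20.8 × 0.8 = 369.02 kPa.
q_ult = 323.05 + 280.95 + 369.02 = 973.03 kPa.

q_ult ≈ 975 kPa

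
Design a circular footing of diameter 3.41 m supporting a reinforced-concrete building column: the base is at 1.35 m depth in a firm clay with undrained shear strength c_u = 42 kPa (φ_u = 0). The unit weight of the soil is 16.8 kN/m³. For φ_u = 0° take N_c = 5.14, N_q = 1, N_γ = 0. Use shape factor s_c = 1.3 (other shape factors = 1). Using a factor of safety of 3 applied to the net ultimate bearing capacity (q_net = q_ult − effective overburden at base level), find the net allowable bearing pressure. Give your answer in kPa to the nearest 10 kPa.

q_all(net) ≈ 90 kPa

q = γ·D_f = 16.8 × 1.35 = 22.68 kPa.
c·N_c·s_c = 42 × 5.14 × 1.3 = 280.64 kPa
q·N_q = 22.68 × 1 = 22.68 kPa
q_ult = 280.64 + 22.68 = 303.32 kPa.
Net ultimate: q_net = 303.32 − 22.68 = 280.64 kPa.
q_all(net) = 280.64 / 3 = 93.548 kPa.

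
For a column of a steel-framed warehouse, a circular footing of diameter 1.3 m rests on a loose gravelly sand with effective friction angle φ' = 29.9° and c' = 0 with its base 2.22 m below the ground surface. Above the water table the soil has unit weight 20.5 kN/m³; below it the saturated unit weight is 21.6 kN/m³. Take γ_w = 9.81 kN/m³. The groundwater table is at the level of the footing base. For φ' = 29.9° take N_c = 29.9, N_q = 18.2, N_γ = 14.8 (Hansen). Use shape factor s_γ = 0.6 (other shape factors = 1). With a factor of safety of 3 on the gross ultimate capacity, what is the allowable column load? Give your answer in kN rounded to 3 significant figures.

P_all ≈ 397 kN

Overburden at base level: q = 20.5 × 2.22 = 45.51 kPa.
Below the base the soil is submerged, so the ½γBN_γ term uses γ' = 21.6 − 9.81 = 11.79 kN/m³.
Surcharge term q·N_q = 45.51 × 18.2 = 828.28 kPa; self-weight term 0.5·γ·B·N_γ·s_γ = 0.5 × 11.79 × 1.3 × 14.8 × 0.6 = 68.052 kPa.
q_ult = 828.28 + 68.052 = 896.33 kPa.
Gross allowable pressure q_all = 896.33 / 3 = 298.78 kPa.
Footing area = 1.3273 m², so allowable column load = 298.78 × 1.3273 = 396.57 kN.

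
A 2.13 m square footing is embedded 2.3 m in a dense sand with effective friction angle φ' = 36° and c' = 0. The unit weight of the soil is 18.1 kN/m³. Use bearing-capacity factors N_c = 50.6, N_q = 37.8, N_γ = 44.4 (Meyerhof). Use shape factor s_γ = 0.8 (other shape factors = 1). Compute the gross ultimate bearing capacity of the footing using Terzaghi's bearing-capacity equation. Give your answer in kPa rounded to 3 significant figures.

Overburden at base level: q = 18.1 × 2.3 = 41.63 kPa.
Surcharge term q·N_q = 41.63 × 37.8 = 1573.6 kPa; self-weight term 0.5·γ·B·N_γ·s_γ = 0.5 × 18.1 × 2.13 × 44.4 × 0.8 = 684.7 kPa.
q_ult = 1573.6 + 684.7 = 2258.3 kPa.

q_ult ≈ 2260 kPa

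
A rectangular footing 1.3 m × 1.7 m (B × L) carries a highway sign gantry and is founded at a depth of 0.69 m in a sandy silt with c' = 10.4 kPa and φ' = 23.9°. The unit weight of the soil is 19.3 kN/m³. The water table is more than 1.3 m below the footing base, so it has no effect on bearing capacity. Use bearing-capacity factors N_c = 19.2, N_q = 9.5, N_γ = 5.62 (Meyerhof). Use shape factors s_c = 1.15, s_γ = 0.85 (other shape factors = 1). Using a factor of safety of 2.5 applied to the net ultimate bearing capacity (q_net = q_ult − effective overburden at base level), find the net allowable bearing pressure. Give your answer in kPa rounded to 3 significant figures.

q_all(net) ≈ 161 kPa

q = γ·D_f = 19.3 × 0.69 = 13.317 kPa.
c·N_c·s_c = 10.4 × 19.2 × 1.15 = 229.63 kPa
q·N_q = 13.317 × 9.5 = 126.51 kPa
0.5·γ·B·N_γ·s_γ = 0.5 × 19.3 × 1.3 × 5.62 × 0.85 = 59.927 kPa
q_ult = 229.63 + 126.51 + 59.927 = 416.07 kPa.
Net ultimate: q_net = 416.07 − 13.317 = 402.75 kPa.
q_all(net) = 402.75 / 2.5 = 161.1 kPa.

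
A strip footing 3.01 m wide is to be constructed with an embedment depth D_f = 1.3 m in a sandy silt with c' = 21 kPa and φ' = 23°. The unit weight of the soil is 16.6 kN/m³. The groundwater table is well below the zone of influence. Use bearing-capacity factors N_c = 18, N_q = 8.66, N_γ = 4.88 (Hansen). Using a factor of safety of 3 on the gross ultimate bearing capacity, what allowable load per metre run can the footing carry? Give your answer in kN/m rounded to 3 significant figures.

Overburden at base level: q = 16.6 × 1.3 = 21.58 kPa.
Cohesion term c·N_c = 21 × 18 = 378 kPa; surcharge term q·N_q = 21.58 × 8.66 = 186.88 kPa; self-weight term 0.5·γ·B·N_γ = 0.5 × 16.6 × 3.01 × 4.88 = 121.92 kPa.
q_ult = 378 + 186.88 + 121.92 = 686.8 kPa.
Gross allowable pressure q_all = 686.8 / 3 = 228.93 kPa.
Allowable wall load = q_all × B = 228.93 × 3.01 = 689.09 kN per metre run.

≈ 689 kN/m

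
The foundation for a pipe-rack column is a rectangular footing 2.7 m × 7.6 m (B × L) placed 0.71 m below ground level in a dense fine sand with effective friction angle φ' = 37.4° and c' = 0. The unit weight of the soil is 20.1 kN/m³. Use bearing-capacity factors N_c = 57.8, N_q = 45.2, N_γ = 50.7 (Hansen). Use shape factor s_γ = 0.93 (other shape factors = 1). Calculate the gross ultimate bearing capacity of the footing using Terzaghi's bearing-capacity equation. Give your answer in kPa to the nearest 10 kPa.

q_ult ≈ 1920 kPa

q = γ·D_f = 20.1 × 0.71 = 14.271 kPa.
q·N_q = 14.271 × 45.2 = 645.05 kPa
0.5·γ·B·N_γ·s_γ = 0.5 × 20.1 × 2.7 × 50.7 × 0.93 = 1279.4 kPa
q_ult = 645.05 + 1279.4 = 1924.5 kPa.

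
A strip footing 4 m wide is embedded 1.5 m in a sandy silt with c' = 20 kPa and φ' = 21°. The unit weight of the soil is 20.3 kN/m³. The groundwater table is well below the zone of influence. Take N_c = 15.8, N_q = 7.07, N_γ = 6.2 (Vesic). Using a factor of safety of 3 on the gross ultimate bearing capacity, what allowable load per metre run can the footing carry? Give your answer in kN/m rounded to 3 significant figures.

Effective surcharge at the founding depth q = γ·D_f = 20.3 × 1.5 = 30.45 kPa.
q_ult = c·N_c + q·N_q + 0.5·γ·B·N_γ
     = 20 × 15.8 + 30.45 × 7.07 + 0.5 × 20.3 × 4 × 6.2
     = 316 + 215.28 + 251.72 = 783 kPa.
Gross allowable pressure q_all = 783 / 3 = 261 kPa.
Allowable wall load = q_all × B = 261 × 4 = 1044 kN per metre run.

≈ 1040 kN/m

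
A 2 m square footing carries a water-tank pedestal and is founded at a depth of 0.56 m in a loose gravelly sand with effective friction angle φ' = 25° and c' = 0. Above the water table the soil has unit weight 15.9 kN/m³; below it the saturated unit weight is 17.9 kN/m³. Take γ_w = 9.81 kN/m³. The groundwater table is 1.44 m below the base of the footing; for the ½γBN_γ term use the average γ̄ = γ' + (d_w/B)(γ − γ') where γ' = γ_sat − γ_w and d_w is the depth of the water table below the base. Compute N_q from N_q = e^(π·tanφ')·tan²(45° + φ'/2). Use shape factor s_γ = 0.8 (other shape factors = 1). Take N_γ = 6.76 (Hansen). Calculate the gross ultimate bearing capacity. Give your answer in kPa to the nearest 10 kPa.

q_ult ≈ 170 kPa

tan25° = 0.4663, so N_q = e^(π×0.4663)·tan²(57.5°) = 4.327 × 2.464 = 10.66.
q = γ·D_f = 15.9 × 0.56 = 8.904 kPa.
γ' = 8.09 kN/m³; averaging over the depth B below the base, γ̄ = γ' + (d_w/B)(γ − γ') = 13.713 kN/m³.
q·N_q = 8.904 × 10.662 = 94.936 kPa
0.5·γ·B·N_γ·s_γ = 0.5 × 13.713 × 2 × 6.76 × 0.8 = 74.161 kPa
q_ult = 94.936 + 74.161 = 169.1 kPa.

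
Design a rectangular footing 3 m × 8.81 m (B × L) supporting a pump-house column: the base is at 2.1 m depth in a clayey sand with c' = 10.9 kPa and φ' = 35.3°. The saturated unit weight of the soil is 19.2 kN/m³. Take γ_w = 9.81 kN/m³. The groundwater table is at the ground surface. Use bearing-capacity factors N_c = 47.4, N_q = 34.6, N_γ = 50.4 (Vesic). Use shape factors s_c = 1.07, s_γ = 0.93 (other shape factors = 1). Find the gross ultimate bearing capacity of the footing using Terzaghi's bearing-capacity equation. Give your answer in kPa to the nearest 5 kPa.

γ' = 19.2 − 9.81 = 9.39 kN/m³ (submerged throughout). q = 9.39 × 2.1 = 19.719 kPa; the same γ' applies in the ½γBN_γ term.
c·N_c·s_c = 10.9 × 47.4 × 1.07 = 552.83 kPa
q·N_q = 19.719 × 34.6 = 682.28 kPa
0.5·γ·B·N_γ·s_γ = 0.5 × 9.39 × 3 × 50.4 × 0.93 = 660.19 kPa
q_ult = 552.83 + 682.28 + 660.19 = 1895.3 kPa.

q_ult ≈ 1895 kPa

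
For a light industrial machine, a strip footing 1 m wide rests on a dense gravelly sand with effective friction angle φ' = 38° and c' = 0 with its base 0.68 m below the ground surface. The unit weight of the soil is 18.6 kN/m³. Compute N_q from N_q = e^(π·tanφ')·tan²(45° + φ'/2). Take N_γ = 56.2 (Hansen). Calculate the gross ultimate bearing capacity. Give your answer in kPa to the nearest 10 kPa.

q_ult ≈ 1140 kPa

tan38° = 0.7813, so N_q = e^(π×0.7813)·tan²(64°) = 11.64 × 4.204 = 48.93.
Overburden at base level: q = 18.6 × 0.68 = 12.648 kPa.
Surcharge term q·N_q = 12.648 × 48.933 = 618.91 kPa; self-weight term 0.5·γ·B·N_γ = 0.5 × 18.6 × 1 × 56.2 = 522.66 kPa.
q_ult = 618.91 + 522.66 = 1141.6 kPa.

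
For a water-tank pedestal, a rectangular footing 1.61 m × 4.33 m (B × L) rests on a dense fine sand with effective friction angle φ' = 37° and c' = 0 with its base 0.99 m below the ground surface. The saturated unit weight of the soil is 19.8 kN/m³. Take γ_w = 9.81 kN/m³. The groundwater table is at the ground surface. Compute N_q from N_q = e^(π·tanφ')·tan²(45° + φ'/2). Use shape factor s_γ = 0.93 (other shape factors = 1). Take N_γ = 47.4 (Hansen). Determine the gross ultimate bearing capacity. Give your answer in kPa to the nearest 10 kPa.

q_ult ≈ 780 kPa

tan37° = 0.7536, so N_q = e^(π×0.7536)·tan²(63.5°) = 10.669 × 4.023 = 42.92.
With the water table at the surface the whole profile is submerged: γ' = 19.8 − 9.81 = 9.99 kN/m³, so q = γ'·D_f = 9.8901 kPa; the same γ' applies in the ½γBN_γ term.
q_ult = q·N_q + 0.5·γ·B·N_γ·s_γ
     = 9.8901 × 42.92 + 0.5 × 9.99 × 1.61 × 47.4 × 0.93
     = 424.48 + 354.51 = 778.99 kPa.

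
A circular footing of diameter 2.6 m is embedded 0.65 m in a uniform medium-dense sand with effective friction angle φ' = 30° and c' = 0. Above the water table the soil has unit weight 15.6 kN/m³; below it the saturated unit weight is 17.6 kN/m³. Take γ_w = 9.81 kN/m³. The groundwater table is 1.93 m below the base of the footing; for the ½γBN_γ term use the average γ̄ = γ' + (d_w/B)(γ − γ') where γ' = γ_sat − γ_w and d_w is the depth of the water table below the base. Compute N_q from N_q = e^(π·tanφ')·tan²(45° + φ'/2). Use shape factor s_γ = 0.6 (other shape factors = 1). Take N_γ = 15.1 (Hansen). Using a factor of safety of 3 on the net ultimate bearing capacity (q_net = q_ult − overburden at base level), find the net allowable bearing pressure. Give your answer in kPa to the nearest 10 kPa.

N_q = e^(π·tan30°)·tan²(60°) = 18.4.
q = γ·D_f = 15.6 × 0.65 = 10.14 kPa.
γ' = 7.79 kN/m³; averaging over the depth B below the base, γ̄ = γ' + (d_w/B)(γ − γ') = 13.587 kN/m³.
q·N_q = 10.14 × 18.401 = 186.59 kPa
0.5·γ·B·N_γ·s_γ = 0.5 × 13.587 × 2.6 × 15.1 × 0.6 = 160.03 kPa
q_ult = 186.59 + 160.03 = 346.62 kPa.
q_net = 346.62 − 10.14 = 336.48 kPa.
q_all(net) = 336.48 / 3 = 112.16 kPa.

q_all(net) ≈ 110 kPa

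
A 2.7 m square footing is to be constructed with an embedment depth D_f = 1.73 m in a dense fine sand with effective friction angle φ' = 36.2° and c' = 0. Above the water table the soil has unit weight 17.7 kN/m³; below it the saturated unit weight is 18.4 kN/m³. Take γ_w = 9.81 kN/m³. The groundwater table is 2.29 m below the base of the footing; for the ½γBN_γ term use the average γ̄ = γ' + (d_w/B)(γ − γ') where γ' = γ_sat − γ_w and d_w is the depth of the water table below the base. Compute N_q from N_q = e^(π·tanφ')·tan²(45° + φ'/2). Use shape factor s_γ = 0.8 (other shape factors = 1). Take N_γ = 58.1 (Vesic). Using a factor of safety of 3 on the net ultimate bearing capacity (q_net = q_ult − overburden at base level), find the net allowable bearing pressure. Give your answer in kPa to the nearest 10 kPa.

N_q = e^(π·tan36.2°)·tan²(63.1°) = 38.73.
q = γ·D_f = 17.7 × 1.73 = 30.621 kPa.
γ' = 8.59 kN/m³; averaging over the depth B below the base, γ̄ = γ' + (d_w/B)(γ − γ') = 16.317 kN/m³.
q·N_q = 30.621 × 38.725 = 1185.8 kPa
0.5·γ·B·N_γ·s_γ = 0.5 × 16.317 × 2.7 × 58.1 × 0.8 = 1023.8 kPa
q_ult = 1185.8 + 1023.8 = 2209.6 kPa.
q_net = 2209.6 − 30.621 = 2179 kPa.
q_all(net) = 2179 / 3 = 726.34 kPa.

q_all(net) ≈ 730 kPa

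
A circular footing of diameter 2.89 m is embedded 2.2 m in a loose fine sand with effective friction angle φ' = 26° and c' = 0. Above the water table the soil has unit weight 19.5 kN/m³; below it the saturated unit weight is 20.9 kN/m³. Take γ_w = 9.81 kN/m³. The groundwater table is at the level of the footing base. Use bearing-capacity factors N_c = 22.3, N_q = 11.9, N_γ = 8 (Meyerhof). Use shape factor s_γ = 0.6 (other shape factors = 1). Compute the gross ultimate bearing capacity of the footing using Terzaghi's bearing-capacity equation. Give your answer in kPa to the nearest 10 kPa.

Effective surcharge at the founding depth q = γ·D_f = 19.5 × 2.2 = 42.9 kPa.
The water table coincides with the base, so in the self-weight term γ → γ' = 11.09 kN/m³.
q_ult = q·N_q + 0.5·γ·B·N_γ·s_γ
     = 42.9 × 11.9 + 0.5 × 11.09 × 2.89 × 8 × 0.6
     = 510.51 + 76.92 = 587.43 kPa.

q_ult ≈ 590 kPa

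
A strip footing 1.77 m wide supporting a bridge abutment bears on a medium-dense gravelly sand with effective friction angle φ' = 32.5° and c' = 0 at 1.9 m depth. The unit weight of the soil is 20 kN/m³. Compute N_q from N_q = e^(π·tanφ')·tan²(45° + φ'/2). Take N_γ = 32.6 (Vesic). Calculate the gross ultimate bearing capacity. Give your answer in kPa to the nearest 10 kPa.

q_ult ≈ 1510 kPa

tan32.5° = 0.6371, so N_q = e^(π×0.6371)·tan²(61.25°) = 7.4 × 3.322 = 24.58.
q = γ·D_f = 20 × 1.9 = 38 kPa.
q·N_q = 38 × 24.585 = 934.21 kPa
0.5·γ·B·N_γ = 0.5 × 20 × 1.77 × 32.6 = 577.02 kPa
q_ult = 934.21 + 577.02 = 1511.2 kPa.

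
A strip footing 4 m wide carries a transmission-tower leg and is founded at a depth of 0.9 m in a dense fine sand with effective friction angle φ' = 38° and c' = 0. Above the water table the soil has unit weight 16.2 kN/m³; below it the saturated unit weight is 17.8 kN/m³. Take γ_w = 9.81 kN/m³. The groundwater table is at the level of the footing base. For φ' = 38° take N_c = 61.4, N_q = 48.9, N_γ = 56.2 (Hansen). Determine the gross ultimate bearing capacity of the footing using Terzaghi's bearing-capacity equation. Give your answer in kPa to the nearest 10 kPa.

q = γ·D_f = 16.2 × 0.9 = 14.58 kPa.
For the ½γBN_γ term take γ' = 17.8 − 9.81 = 7.99 kN/m³ (soil below base is submerged).
q·N_q = 14.58 × 48.9 = 712.96 kPa
0.5·γ·B·N_γ = 0.5 × 7.99 × 4 × 56.2 = 898.08 kPa
q_ult = 712.96 + 898.08 = 1611 kPa.

q_ult ≈ 1610 kPa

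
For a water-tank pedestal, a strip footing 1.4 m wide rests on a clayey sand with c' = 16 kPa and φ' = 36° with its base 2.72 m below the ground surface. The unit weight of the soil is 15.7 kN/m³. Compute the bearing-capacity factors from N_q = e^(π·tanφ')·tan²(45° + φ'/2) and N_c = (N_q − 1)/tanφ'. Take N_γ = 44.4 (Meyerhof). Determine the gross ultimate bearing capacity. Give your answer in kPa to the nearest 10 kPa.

q_ult ≈ 2910 kPa

tan36° = 0.7265, so N_q = e^(π×0.7265)·tan²(63°) = 9.801 × 3.852 = 37.75.
N_c = (37.75 − 1)/tan36° = 50.59.
q = γ·D_f = 15.7 × 2.72 = 42.704 kPa.
c·N_c = 16 × 50.585 = 809.37 kPa
q·N_q = 42.704 × 37.752 = 1612.2 kPa
0.5·γ·B·N_γ = 0.5 × 15.7 × 1.4 × 44.4 = 487.96 kPa
q_ult = 809.37 + 1612.2 + 487.96 = 2909.5 kPa.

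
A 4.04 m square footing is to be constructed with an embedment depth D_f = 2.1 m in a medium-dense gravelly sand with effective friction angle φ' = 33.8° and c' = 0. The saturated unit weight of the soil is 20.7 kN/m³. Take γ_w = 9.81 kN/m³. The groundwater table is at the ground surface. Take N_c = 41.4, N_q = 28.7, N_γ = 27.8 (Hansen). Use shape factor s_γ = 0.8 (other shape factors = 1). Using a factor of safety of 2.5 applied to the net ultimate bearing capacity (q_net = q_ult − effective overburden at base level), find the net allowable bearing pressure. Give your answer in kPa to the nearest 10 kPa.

Water table at ground surface, so effective unit weight γ' = 20.7 − 9.81 = 10.89 kN/m³ is used throughout; overburden q = 10.89 × 2.1 = 22.869 kPa; the same γ' applies in the ½γBN_γ term.
Surcharge term q·N_q = 22.869 × 28.7 = 656.34 kPa; self-weight term 0.5·γ·B·N_γ·s_γ = 0.5 × 10.89 × 4.04 × 27.8 × 0.8 = 489.23 kPa.
q_ult = 656.34 + 489.23 = 1145.6 kPa.
Net ultimate: q_net = 1145.6 − 22.869 = 1122.7 kPa.
q_all(net) = 1122.7 / 2.5 = 449.08 kPa.

q_all(net) ≈ 450 kPa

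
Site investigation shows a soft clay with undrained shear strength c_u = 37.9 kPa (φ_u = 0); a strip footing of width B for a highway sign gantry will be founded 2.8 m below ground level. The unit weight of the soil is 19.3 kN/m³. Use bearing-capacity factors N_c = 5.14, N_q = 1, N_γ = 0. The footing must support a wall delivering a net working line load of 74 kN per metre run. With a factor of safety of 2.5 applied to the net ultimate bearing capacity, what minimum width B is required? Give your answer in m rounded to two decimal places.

B = 0.95 m

Overburden at base level: q = 19.3 × 2.8 = 54.04 kPa.
Cohesion term c·N_c = 37.9 × 5.14 = 194.81 kPa; surcharge term q·N_q = 54.04 × 1 = 54.04 kPa.
q_ult = 194.81 + 54.04 = 248.85 kPa.
For φ = 0 the ½γBN_γ term vanishes, so q_ult is independent of B. q_net = 248.85 − 54.04 = 194.81 kPa; q_all(net) = 194.81/2.5 = 77.922 kPa.
Required width B = w / q_all(net) = 74 / 77.922 = 0.95 m.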